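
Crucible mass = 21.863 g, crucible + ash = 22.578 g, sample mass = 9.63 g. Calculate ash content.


Ash mass = 22.578 - 21.863 = 0.715 g
Ash% = 0.715 / 9.63 x 100 = 7.42%


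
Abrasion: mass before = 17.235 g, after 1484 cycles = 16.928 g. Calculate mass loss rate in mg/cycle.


0.207 mg/cycle


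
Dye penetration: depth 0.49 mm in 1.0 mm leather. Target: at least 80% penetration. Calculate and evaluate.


Penetration = 49.0%
Meets target: No

Penetration = 0.49 / 1.0 x 100 = 49.0%
Target: 80%
Meets target: No


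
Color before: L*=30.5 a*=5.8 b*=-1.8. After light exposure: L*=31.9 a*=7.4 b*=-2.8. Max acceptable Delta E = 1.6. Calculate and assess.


Delta E = 2.35
Passes: No

dL = 1.4, da = 1.6, db = -1.0
dE = sqrt((1.4)^2 + (1.6)^2 + (-1.0)^2) = 2.35
Max = 1.6
Passes: No


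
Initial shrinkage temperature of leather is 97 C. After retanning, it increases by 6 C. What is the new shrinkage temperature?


103 C

New Ts = 97 + 6 = 103 C


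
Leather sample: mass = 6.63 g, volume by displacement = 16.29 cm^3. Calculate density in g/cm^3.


0.407 g/cm^3

Density = mass / volume
Density = 6.63 / 16.29 = 0.407 g/cm^3


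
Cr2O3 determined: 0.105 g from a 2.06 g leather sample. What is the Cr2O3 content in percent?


5.10%

Cr2O3% = 0.105 / 2.06 x 100
Cr2O3% = 5.10%


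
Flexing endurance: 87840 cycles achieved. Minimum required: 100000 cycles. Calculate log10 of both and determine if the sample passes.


log10(87840) = 4.94
log10(100000) = 5.00
Passes: No


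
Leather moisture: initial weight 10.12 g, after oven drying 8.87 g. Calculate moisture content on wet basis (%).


Moisture = 10.12 - 8.87 = 1.25 g
MC = 1.25 / 10.12 x 100 = 12.4%


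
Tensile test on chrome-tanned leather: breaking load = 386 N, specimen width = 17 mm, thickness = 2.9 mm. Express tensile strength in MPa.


7.83 MPa

Cross-section = 17 x 2.9 = 49.3 mm^2
TS = 386 / 49.3 = 7.83 MPa
(1 N/mm^2 = 1 MPa)


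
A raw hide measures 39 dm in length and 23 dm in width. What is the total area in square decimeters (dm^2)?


897 dm^2


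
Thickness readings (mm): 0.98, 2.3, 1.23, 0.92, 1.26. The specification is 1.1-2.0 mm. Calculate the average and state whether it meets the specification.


Average = 1.34 mm
Within specification: Yes

Sum = 6.69
Average = 6.69 / 5 = 1.34 mm
Specification range: 1.1 to 2.0 mm
Within spec: Yes


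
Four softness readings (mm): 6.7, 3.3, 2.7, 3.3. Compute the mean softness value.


Sum = 6.7 + 3.3 + 2.7 + 3.3
Mean = 16.0 / 4 = 4.00 mm


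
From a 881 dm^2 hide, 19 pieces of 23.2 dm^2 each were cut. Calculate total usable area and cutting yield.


Total usable = 19 x 23.2 = 440.8 dm^2
Yield = 440.8 / 881 x 100 = 50.0%


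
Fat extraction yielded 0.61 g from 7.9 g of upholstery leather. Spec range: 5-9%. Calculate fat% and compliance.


Fat content = 7.7%
Compliant: Yes

Fat% = 0.61 / 7.9 x 100 = 7.7%
Spec range: 5-9%
Compliant: Yes


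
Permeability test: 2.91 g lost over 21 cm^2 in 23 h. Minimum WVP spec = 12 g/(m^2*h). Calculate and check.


WVP = 2.91 / (21 x 23) x 10000 = 60.25 g/(m^2*h)
Minimum: 12 g/(m^2*h)
Meets spec: Yes


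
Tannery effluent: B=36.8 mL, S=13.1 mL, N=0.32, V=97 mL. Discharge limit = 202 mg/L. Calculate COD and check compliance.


COD = (36.8 - 13.1) x 0.32 x 8000 / 97 = 625.5 mg/L
Limit: 202 mg/L
Compliant: No


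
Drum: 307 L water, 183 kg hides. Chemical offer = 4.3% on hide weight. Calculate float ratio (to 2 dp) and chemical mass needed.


Float ratio = 1.68
Chemical needed = 7.869 kg

Float ratio = 307 / 183 = 1.68
Chemical = 183 x 4.3 / 100 = 7.869 kg


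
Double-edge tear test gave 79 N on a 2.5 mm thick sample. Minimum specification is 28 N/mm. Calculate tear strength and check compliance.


Tear strength = 79 / 2.5 = 31.6 N/mm
Required minimum = 28 N/mm
Compliant: Yes


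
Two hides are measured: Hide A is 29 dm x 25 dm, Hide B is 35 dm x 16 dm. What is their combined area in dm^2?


Hide A area = 29 x 25 = 725 dm^2
Hide B area = 35 x 16 = 560 dm^2
Total = 725 + 560 = 1285 dm^2


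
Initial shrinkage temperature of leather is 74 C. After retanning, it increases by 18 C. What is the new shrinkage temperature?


New Ts = 74 + 18 = 92 C


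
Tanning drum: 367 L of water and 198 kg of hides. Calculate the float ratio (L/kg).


Float ratio = water / hide weight
Ratio = 367 / 198 = 1.9


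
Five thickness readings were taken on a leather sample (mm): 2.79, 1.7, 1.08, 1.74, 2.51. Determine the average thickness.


1.96 mm


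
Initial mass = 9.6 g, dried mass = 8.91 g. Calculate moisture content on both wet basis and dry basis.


Moisture lost = 9.6 - 8.91 = 0.69 g
Wet basis MC = 0.69 / 9.6 x 100 = 7.2%
Dry basis MC = 0.69 / 8.91 x 100 = 7.7%


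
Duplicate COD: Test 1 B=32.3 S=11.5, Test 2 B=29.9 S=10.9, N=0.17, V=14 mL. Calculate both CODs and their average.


COD1 = 2020.6 mg/L
COD2 = 1845.7 mg/L
Average = 1933.2 mg/L

COD1 = (32.3 - 11.5) x 0.17 x 8000 / 14 = 2020.6 mg/L
COD2 = (29.9 - 10.9) x 0.17 x 8000 / 14 = 1845.7 mg/L
Average = (2020.6 + 1845.7) / 2 = 1933.2 mg/L


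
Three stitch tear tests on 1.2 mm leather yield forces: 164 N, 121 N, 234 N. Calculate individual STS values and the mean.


STS1 = 164 / 1.2 = 136.7 N/mm
STS2 = 121 / 1.2 = 100.8 N/mm
STS3 = 234 / 1.2 = 195.0 N/mm
Mean = (136.7 + 100.8 + 195.0) / 3 = 144.2 N/mm


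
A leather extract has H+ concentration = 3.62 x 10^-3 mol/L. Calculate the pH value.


pH = -log10[H+]
pH = -log10(3.62 x 10^-3) = 2.44


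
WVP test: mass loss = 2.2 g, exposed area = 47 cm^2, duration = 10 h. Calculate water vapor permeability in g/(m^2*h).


WVP = mass_loss / (area x time) x 10000
WVP = 2.2 / (47 x 10) x 10000
WVP = 2.2 / 470 x 10000 = 46.81 g/(m^2*h)


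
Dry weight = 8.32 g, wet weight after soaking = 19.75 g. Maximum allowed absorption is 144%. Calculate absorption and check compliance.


WA = (19.75 - 8.32) / 8.32 x 100 = 137.4%
Maximum allowed: 144%
Compliant: Yes


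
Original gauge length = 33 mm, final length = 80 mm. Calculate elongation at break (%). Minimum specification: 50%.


Elongation = 142.4%
Meets spec: Yes

Extension = 80 - 33 = 47 mm
Elongation = 47 / 33 x 100 = 142.4%
Minimum required: 50%
Meets specification: Yes


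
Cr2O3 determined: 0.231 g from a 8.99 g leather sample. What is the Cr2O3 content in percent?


Cr2O3% = 0.231 / 8.99 x 100
Cr2O3% = 2.57%


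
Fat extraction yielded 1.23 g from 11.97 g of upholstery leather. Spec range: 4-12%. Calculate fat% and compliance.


Fat% = 1.23 / 11.97 x 100 = 10.3%
Spec range: 4-12%
Compliant: Yes


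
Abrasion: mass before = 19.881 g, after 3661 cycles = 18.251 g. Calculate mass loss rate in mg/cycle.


0.445 mg/cycle

Mass loss = 19.881 - 18.251 = 1.630 g
Rate = 1.630 / 3661 x 1000 = 0.445 mg/cycle


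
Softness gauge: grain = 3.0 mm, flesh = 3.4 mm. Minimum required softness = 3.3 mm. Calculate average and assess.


Average softness = 3.20 mm
Meets requirement: No

Average = (3.0 + 3.4) / 2 = 3.20 mm
Minimum = 3.3 mm
Meets requirement: No


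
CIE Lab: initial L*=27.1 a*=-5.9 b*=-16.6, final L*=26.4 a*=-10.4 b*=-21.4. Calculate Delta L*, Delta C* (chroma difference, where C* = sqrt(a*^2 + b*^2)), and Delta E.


Delta L* = -0.7
Delta C* = 6.18
Delta E = 6.62

Delta L* = 26.4 - 27.1 = -0.7
C1* = sqrt((-5.9)^2 + (-16.6)^2) = 17.617
C2* = sqrt((-10.4)^2 + (-21.4)^2) = 23.793
Delta C* = 23.793 - 17.617 = 6.18
Delta E = sqrt((-0.7)^2 + (-4.5)^2 + (-4.8)^2) = 6.62


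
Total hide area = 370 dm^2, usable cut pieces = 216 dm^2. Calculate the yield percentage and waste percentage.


Yield = 58.4%
Waste = 41.6%


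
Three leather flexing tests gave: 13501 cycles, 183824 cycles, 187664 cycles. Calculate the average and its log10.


Average = (13501 + 183824 + 187664) / 3 = 128330 cycles
log10(128330) = 5.11


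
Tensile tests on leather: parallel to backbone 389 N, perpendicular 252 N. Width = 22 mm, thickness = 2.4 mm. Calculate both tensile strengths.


Parallel = 7.37 N/mm^2
Perpendicular = 4.77 N/mm^2

Area = 22 x 2.4 = 52.8 mm^2
TS (parallel) = 389 / 52.8 = 7.37 N/mm^2
TS (perpendicular) = 252 / 52.8 = 4.77 N/mm^2


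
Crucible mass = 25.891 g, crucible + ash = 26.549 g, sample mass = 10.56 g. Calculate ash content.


Ash mass = 0.658 g
Ash content = 6.23%

Ash mass = 26.549 - 25.891 = 0.658 g
Ash% = 0.658 / 10.56 x 100 = 6.23%


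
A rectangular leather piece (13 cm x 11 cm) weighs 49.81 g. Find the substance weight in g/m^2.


Area = 13 x 11 = 143 cm^2
SW = 49.81 / 143 x 10000 = 3483.2 g/m^2


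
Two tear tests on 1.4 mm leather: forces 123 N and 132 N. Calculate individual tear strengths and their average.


Tear 1 = 123 / 1.4 = 87.9 N/mm
Tear 2 = 132 / 1.4 = 94.3 N/mm
Average = (87.9 + 94.3) / 2 = 91.1 N/mm


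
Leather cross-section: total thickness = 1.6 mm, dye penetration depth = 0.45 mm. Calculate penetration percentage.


28.1%

Penetration% = 0.45 / 1.6 x 100
Penetration = 28.1%


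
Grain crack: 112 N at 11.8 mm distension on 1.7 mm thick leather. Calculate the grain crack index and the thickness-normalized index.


Crack index = 9.5 N/mm
Normalized index = 5.6 N/mm per mm


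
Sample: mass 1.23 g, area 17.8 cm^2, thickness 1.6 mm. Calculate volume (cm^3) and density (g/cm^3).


Volume = 2.848 cm^3
Density = 0.432 g/cm^3

Thickness in cm = 1.6 / 10 = 0.16 cm
Volume = 17.8 x 0.16 = 2.848 cm^3
Density = 1.23 / 2.848 = 0.432 g/cm^3


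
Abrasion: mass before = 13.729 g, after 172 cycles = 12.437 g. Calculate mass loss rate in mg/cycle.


Mass loss = 13.729 - 12.437 = 1.292 g
Rate = 1.292 / 172 x 1000 = 7.512 mg/cycle


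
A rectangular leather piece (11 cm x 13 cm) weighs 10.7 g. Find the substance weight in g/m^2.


Area = 11 x 13 = 143 cm^2
SW = 10.7 / 143 x 10000 = 748.3 g/m^2


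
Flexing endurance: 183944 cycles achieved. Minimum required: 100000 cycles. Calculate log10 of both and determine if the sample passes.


log10(183944) = 5.26
log10(100000) = 5.00
Passes: Yes


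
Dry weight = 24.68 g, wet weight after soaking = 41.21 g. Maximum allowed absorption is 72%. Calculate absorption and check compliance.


WA = (41.21 - 24.68) / 24.68 x 100 = 67.0%
Maximum allowed: 72%
Compliant: Yes


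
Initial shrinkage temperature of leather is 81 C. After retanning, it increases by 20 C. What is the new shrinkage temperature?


New Ts = 81 + 20 = 101 C


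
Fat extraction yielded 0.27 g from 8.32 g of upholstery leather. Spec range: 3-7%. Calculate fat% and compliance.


Fat% = 0.27 / 8.32 x 100 = 3.2%
Spec range: 3-7%
Compliant: Yes


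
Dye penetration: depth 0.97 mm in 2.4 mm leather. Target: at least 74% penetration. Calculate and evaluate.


Penetration = 0.97 / 2.4 x 100 = 40.4%
Target: 74%
Meets target: No


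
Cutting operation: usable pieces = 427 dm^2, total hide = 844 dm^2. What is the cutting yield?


Yield = usable / total x 100
Yield = 427 / 844 x 100 = 50.6%


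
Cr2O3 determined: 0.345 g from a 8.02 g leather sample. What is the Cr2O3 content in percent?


Cr2O3% = 0.345 / 8.02 x 100
Cr2O3% = 4.30%


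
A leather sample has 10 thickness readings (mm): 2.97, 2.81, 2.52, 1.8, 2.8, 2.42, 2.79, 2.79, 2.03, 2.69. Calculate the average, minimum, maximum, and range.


Average = 2.56 mm
Min = 1.8 mm
Max = 2.97 mm
Range = 1.17 mm


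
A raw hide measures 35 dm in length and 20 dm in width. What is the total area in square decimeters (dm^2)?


700 dm^2

Area = length x width
Area = 35 x 20 = 700 dm^2


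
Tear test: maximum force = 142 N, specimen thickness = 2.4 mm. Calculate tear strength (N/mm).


59.2 N/mm

Tear strength = force / thickness
Tear = 142 / 2.4 = 59.2 N/mm


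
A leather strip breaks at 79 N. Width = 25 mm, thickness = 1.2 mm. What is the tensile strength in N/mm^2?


2.63 N/mm^2

Cross-sectional area = 25 x 1.2 = 30.0 mm^2
Tensile strength = 79 / 30.0 = 2.63 N/mm^2


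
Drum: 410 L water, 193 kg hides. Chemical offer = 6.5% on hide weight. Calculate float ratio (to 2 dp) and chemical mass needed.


Float ratio = 410 / 193 = 2.12
Chemical = 193 x 6.5 / 100 = 12.545 kg


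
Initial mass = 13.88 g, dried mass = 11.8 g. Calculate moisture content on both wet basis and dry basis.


Moisture lost = 13.88 - 11.8 = 2.08 g
Wet basis MC = 2.08 / 13.88 x 100 = 15.0%
Dry basis MC = 2.08 / 11.8 x 100 = 17.6%


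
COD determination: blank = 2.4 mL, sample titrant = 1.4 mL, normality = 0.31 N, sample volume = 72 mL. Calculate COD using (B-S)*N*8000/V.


COD = (2.4 - 1.4) x 0.31 x 8000 / 72
COD = 1.0 x 0.31 x 8000 / 72
COD = 34.4 mg/L


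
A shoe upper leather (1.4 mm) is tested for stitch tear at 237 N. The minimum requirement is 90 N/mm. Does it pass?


STS = 169.3 N/mm
Passes: Yes


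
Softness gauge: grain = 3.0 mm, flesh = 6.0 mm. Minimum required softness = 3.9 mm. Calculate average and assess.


Average softness = 4.50 mm
Meets requirement: Yes


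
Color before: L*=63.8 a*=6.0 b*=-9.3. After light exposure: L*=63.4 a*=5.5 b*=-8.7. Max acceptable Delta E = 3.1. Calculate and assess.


Delta E = 0.88
Passes: Yes

dL = -0.4, da = -0.5, db = 0.6
dE = sqrt((-0.4)^2 + (-0.5)^2 + (0.6)^2) = 0.88
Max = 3.1
Passes: Yes


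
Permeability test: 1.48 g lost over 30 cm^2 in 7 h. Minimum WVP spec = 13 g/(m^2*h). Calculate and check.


WVP = 70.48 g/(m^2*h)
Meets specification: Yes

WVP = 1.48 / (30 x 7) x 10000 = 70.48 g/(m^2*h)
Minimum: 13 g/(m^2*h)
Meets spec: Yes


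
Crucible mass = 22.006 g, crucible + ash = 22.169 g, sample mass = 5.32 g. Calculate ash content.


Ash mass = 22.169 - 22.006 = 0.163 g
Ash% = 0.163 / 5.32 x 100 = 3.06%


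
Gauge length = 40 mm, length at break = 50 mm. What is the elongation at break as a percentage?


Extension = 50 - 40 = 10 mm
Elongation = 10 / 40 x 100 = 25.0%


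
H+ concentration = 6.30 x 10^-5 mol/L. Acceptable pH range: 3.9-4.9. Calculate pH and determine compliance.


pH = 4.20
Compliant: Yes


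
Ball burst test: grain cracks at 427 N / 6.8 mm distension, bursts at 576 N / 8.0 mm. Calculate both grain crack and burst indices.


Crack index = 427 / 6.8 = 62.8 N/mm
Burst index = 576 / 8.0 = 72.0 N/mm


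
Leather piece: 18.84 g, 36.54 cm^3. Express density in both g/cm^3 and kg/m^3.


Density = 18.84 / 36.54 = 0.516 g/cm^3
Convert: 0.516 x 1000 = 516 kg/m^3


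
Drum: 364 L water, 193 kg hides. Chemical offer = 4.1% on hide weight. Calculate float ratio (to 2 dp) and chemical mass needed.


Float ratio = 364 / 193 = 1.89
Chemical = 193 x 4.1 / 100 = 7.913 kg


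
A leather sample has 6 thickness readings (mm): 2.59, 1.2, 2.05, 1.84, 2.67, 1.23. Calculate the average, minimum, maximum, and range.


Average = 1.93 mm
Min = 1.2 mm
Max = 2.67 mm
Range = 1.47 mm

Sum = 11.58
Average = 11.58 / 6 = 1.93 mm
Minimum = 1.2 mm
Maximum = 2.67 mm
Range = 2.67 - 1.2 = 1.47 mm


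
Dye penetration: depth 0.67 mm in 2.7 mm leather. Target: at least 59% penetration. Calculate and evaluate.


Penetration = 24.8%
Meets target: No

Penetration = 0.67 / 2.7 x 100 = 24.8%
Target: 59%
Meets target: No


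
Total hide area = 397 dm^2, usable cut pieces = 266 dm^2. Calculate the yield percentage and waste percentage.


Yield = 266 / 397 x 100 = 67.0%
Waste = 397 - 266 = 131 dm^2
Waste% = 100 - 67.0 = 33.0%


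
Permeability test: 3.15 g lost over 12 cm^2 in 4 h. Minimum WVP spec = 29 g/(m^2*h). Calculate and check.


WVP = 3.15 / (12 x 4) x 10000 = 656.25 g/(m^2*h)
Minimum: 29 g/(m^2*h)
Meets spec: Yes


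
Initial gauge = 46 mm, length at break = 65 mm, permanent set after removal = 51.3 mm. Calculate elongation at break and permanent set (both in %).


Elongation at break = 41.3%
Permanent set = 11.5%

Elongation at break = (65 - 46) / 46 x 100 = 41.3%
Permanent set = (51.3 - 46) / 46 x 100 = 11.5%


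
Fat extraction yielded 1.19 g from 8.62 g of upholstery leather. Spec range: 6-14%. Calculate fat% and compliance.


Fat% = 1.19 / 8.62 x 100 = 13.8%
Spec range: 6-14%
Compliant: Yes


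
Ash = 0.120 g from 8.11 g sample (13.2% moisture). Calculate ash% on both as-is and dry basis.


As-is ash = 1.48%
Dry-basis ash = 1.70%

As-is ash% = 0.120 / 8.11 x 100 = 1.48%
Dry mass = 8.11 x (100 - 13.2) / 100 = 7.03948 g
Dry-basis ash% = 0.120 / 7.03948 x 100 = 1.70%


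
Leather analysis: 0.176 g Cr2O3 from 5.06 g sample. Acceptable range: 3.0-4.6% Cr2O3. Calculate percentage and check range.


Cr2O3 = 3.48%
Within range: Yes


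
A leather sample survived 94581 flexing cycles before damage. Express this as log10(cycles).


log10(94581) = 4.98


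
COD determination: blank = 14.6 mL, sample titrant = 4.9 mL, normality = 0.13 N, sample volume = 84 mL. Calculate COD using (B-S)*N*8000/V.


COD = (14.6 - 4.9) x 0.13 x 8000 / 84
COD = 9.7 x 0.13 x 8000 / 84
COD = 120.1 mg/L


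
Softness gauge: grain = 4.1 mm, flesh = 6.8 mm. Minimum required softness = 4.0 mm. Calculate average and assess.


Average = (4.1 + 6.8) / 2 = 5.45 mm
Minimum = 4.0 mm
Meets requirement: Yes


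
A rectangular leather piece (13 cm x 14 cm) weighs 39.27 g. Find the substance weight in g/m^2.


2157.7 g/m^2

Area = 13 x 14 = 182 cm^2
SW = 39.27 / 182 x 10000 = 2157.7 g/m^2


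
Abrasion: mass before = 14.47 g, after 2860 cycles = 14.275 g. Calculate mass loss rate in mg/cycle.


0.068 mg/cycle

Mass loss = 14.47 - 14.275 = 0.195 g
Rate = 0.195 / 2860 x 1000 = 0.068 mg/cycle


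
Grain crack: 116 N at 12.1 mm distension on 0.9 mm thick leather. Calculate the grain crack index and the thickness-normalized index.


Crack index = 9.6 N/mm
Normalized index = 10.7 N/mm per mm

Crack index = 116 / 12.1 = 9.6 N/mm
Normalized = 9.6 / 0.9 = 10.7 N/mm per mm


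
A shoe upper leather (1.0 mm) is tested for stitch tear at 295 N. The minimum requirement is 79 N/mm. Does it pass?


STS = 295.0 N/mm
Passes: Yes


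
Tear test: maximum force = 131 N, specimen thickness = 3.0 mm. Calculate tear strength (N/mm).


Tear strength = force / thickness
Tear = 131 / 3.0 = 43.7 N/mm


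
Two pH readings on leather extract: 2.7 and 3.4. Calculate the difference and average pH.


Difference = |2.7 - 3.4| = 0.7
Average = (2.7 + 3.4) / 2 = 3.05


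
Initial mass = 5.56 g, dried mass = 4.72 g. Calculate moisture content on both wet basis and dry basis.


Moisture lost = 5.56 - 4.72 = 0.84 g
Wet basis MC = 0.84 / 5.56 x 100 = 15.1%
Dry basis MC = 0.84 / 4.72 x 100 = 17.8%


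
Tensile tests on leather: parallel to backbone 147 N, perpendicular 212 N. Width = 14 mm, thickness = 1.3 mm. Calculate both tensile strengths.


Parallel = 8.08 N/mm^2
Perpendicular = 11.65 N/mm^2


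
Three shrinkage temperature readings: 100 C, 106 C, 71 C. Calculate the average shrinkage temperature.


Average = (100 + 106 + 71) / 3
Average = 277 / 3 = 92.3 C


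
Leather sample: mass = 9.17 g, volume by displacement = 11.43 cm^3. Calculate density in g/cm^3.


Density = mass / volume
Density = 9.17 / 11.43 = 0.802 g/cm^3


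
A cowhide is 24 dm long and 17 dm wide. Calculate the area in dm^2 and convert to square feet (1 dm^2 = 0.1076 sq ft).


Area = 24 x 17 = 408 dm^2
Conversion: 408 x 0.1076 = 43.90 sq ft


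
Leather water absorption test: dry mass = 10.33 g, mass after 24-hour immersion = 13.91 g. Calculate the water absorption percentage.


34.7%

Water absorbed = 13.91 - 10.33 = 3.58 g
WA% = 3.58 / 10.33 x 100 = 34.7%


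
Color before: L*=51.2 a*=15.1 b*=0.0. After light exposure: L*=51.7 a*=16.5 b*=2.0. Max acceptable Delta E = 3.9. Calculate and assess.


dL = 0.5, da = 1.4, db = 2.0
dE = sqrt((0.5)^2 + (1.4)^2 + (2.0)^2) = 2.49
Max = 3.9
Passes: Yes


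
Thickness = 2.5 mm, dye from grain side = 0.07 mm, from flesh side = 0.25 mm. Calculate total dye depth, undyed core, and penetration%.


Total dyed = 0.07 + 0.25 = 0.32 mm
Undyed core = 2.5 - 0.32 = 2.18 mm
Penetration = 0.32 / 2.5 x 100 = 12.8%


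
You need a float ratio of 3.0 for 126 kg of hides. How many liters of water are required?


Water = hide weight x target ratio
Water = 126 x 3.0 = 378.0 L


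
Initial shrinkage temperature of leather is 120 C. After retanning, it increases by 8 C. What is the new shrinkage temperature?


128 C

New Ts = 120 + 8 = 128 C


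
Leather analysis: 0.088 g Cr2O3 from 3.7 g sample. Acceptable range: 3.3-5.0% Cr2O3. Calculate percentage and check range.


Cr2O3 = 2.38%
Within range: No

Cr2O3% = 0.088 / 3.7 x 100 = 2.38%
Acceptable range: 3.3 to 5.0%
Within range: No


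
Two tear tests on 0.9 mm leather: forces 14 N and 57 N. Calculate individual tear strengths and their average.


Tear 1 = 14 / 0.9 = 15.6 N/mm
Tear 2 = 57 / 0.9 = 63.3 N/mm
Average = (15.6 + 63.3) / 2 = 39.5 N/mm


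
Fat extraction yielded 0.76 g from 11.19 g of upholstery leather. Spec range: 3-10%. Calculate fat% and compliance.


Fat% = 0.76 / 11.19 x 100 = 6.8%
Spec range: 3-10%
Compliant: Yes


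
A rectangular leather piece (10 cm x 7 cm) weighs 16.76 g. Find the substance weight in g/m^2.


2394.3 g/m^2


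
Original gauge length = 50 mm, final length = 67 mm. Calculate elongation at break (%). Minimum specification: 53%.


Extension = 67 - 50 = 17 mm
Elongation = 17 / 50 x 100 = 34.0%
Minimum required: 53%
Meets specification: No


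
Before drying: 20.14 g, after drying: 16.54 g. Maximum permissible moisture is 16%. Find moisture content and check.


Moisture content = 17.9%
Acceptable: No

MC = (20.14 - 16.54) / 20.14 x 100 = 17.9%
Maximum: 16%
Acceptable: No


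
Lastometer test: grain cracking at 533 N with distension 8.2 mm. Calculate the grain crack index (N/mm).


Grain crack index = force / distension
Index = 533 / 8.2 = 65.0 N/mm


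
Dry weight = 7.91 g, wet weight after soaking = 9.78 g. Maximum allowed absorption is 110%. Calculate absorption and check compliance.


Absorption = 23.6%
Compliant: Yes


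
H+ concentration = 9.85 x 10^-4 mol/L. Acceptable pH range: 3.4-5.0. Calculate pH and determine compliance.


pH = -log10(9.85 x 10^-4) = 3.01
Range: 3.4 to 5.0
Compliant: No


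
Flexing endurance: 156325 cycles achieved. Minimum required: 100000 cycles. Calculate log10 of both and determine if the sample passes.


Achieved: log10 = 5.19
Required: log10 = 5.00
Passes: Yes


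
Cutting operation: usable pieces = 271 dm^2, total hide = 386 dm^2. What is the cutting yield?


70.2%


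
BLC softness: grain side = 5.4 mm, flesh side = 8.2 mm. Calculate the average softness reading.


Average = (5.4 + 8.2) / 2
Average = 6.80 mm


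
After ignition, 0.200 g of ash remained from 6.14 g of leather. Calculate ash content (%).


Ash% = 0.200 / 6.14 x 100
Ash% = 3.26%


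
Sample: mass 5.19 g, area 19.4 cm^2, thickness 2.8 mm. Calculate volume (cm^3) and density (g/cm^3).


Thickness in cm = 2.8 / 10 = 0.28 cm
Volume = 19.4 x 0.28 = 5.432 cm^3
Density = 5.19 / 5.432 = 0.955 g/cm^3


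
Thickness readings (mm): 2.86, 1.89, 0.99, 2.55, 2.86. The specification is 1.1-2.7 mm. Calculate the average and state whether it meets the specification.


Sum = 11.15
Average = 11.15 / 5 = 2.23 mm
Specification range: 1.1 to 2.7 mm
Within spec: Yes


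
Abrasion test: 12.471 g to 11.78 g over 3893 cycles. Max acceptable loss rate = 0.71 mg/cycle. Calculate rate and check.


Loss = 12.471 - 11.78 = 0.691 g
Rate = 0.691 g / 3893 cycles x 1000 = 0.177 mg/cycle
Max = 0.71 mg/cycle
Passes: Yes


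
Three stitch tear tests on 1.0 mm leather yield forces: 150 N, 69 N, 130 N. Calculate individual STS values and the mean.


STS1 = 150 / 1.0 = 150.0 N/mm
STS2 = 69 / 1.0 = 69.0 N/mm
STS3 = 130 / 1.0 = 130.0 N/mm
Mean = (150.0 + 69.0 + 130.0) / 3 = 116.3 N/mm


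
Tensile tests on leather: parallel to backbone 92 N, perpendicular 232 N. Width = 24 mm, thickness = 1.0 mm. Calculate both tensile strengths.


Area = 24 x 1.0 = 24.0 mm^2
TS (parallel) = 92 / 24.0 = 3.83 N/mm^2
TS (perpendicular) = 232 / 24.0 = 9.67 N/mm^2


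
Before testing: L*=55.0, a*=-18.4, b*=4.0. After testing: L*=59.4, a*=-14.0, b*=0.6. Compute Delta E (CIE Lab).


dL = 59.4 - 55.0 = 4.4
da = -14.0 - (-18.4) = 4.4
db = 0.6 - 4.0 = -3.4
dE = sqrt((4.4)^2 + (4.4)^2 + (-3.4)^2) = 7.09


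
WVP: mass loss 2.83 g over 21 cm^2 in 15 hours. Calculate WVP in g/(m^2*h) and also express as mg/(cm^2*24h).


WVP = 89.84 g/(m^2*h)
Daily rate = 215.62 mg/(cm^2*24h)

WVP = 2.83 / (21 x 15) x 10000 = 89.84 g/(m^2*h)
Mass loss in mg = 2.83 x 1000 = 2830 mg
Per cm^2 per 24h in mg: 2830 x 24 / (21 x 15) = 67920 / 315 = 215.62 mg/(cm^2*24h)


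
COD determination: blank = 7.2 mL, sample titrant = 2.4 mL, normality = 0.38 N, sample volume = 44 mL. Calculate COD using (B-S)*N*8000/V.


331.6 mg/L

COD = (7.2 - 2.4) x 0.38 x 8000 / 44
COD = 4.8 x 0.38 x 8000 / 44
COD = 331.6 mg/L


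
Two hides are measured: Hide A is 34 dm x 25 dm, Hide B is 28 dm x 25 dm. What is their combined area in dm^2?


1550 dm^2

Hide A area = 34 x 25 = 850 dm^2
Hide B area = 28 x 25 = 700 dm^2
Total = 850 + 700 = 1550 dm^2


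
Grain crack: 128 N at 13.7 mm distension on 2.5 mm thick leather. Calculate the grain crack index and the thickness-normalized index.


Crack index = 128 / 13.7 = 9.3 N/mm
Normalized = 9.3 / 2.5 = 3.7 N/mm per mm


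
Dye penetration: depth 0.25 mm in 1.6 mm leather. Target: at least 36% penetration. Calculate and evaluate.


Penetration = 0.25 / 1.6 x 100 = 15.6%
Target: 36%
Meets target: No


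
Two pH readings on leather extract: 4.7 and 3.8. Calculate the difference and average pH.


Difference = 0.9
Average pH = 4.25

Difference = |4.7 - 3.8| = 0.9
Average = (4.7 + 3.8) / 2 = 4.25


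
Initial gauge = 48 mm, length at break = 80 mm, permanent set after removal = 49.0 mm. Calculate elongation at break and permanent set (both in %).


Elongation at break = (80 - 48) / 48 x 100 = 66.7%
Permanent set = (49.0 - 48) / 48 x 100 = 2.1%


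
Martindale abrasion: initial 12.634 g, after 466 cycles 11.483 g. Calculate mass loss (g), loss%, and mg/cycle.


Loss = 12.634 - 11.483 = 1.151 g
Loss% = 1.151 / 12.634 x 100 = 9.11%
Rate = 1.151 / 466 x 1000 = 2.470 mg/cycle


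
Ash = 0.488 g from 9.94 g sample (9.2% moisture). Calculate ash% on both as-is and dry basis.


As-is ash% = 0.488 / 9.94 x 100 = 4.91%
Dry mass = 9.94 x (100 - 9.2) / 100 = 9.02552 g
Dry-basis ash% = 0.488 / 9.02552 x 100 = 5.41%


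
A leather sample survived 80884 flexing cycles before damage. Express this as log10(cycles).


4.91


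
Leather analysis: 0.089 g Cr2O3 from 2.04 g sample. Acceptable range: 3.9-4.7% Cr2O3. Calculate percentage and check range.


Cr2O3 = 4.36%
Within range: Yes


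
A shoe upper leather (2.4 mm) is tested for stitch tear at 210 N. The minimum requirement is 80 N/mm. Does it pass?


STS = 87.5 N/mm
Passes: Yes


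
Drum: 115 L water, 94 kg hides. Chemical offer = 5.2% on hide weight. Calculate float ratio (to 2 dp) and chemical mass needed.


Float ratio = 115 / 94 = 1.22
Chemical = 94 x 5.2 / 100 = 4.888 kg


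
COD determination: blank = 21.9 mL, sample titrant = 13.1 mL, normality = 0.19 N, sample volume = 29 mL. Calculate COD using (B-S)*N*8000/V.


461.2 mg/L


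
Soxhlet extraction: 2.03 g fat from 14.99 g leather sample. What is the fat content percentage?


Fat content = 2.03 / 14.99 x 100
Fat = 13.5%


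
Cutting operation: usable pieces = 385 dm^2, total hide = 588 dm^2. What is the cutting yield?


Yield = usable / total x 100
Yield = 385 / 588 x 100 = 65.5%


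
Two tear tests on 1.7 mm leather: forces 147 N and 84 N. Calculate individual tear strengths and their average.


Tear 1 = 147 / 1.7 = 86.5 N/mm
Tear 2 = 84 / 1.7 = 49.4 N/mm
Average = (86.5 + 49.4) / 2 = 68.0 N/mm


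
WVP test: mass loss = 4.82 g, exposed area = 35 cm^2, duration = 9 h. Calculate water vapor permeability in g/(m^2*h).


153.02 g/(m^2*h)

WVP = mass_loss / (area x time) x 10000
WVP = 4.82 / (35 x 9) x 10000
WVP = 4.82 / 315 x 10000 = 153.02 g/(m^2*h)


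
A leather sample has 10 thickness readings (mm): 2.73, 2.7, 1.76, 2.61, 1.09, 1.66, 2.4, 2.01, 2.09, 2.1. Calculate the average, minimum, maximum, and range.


Sum = 21.15
Average = 21.15 / 10 = 2.12 mm
Minimum = 1.09 mm
Maximum = 2.73 mm
Range = 2.73 - 1.09 = 1.64 mm


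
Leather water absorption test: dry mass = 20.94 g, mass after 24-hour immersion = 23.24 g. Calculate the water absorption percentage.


Water absorbed = 23.24 - 20.94 = 2.30 g
WA% = 2.30 / 20.94 x 100 = 11.0%


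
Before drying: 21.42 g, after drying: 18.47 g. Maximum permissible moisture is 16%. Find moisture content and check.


MC = (21.42 - 18.47) / 21.42 x 100 = 13.8%
Maximum: 16%
Acceptable: Yes


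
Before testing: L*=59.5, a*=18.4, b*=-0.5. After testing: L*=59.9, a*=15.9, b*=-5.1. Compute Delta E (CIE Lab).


dL = 59.9 - 59.5 = 0.4
da = 15.9 - 18.4 = -2.5
db = -5.1 - (-0.5) = -4.6
dE = sqrt((0.4)^2 + (-2.5)^2 + (-4.6)^2) = 5.25


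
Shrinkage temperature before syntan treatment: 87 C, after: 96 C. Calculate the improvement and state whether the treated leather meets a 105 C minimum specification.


Improvement = 9 C
Meets 105 C spec: No


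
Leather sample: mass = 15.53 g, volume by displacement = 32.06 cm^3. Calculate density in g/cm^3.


0.484 g/cm^3

Density = mass / volume
Density = 15.53 / 32.06 = 0.484 g/cm^3


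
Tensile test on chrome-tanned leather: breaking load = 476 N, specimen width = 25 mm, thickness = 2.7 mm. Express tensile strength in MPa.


Cross-section = 25 x 2.7 = 67.5 mm^2
TS = 476 / 67.5 = 7.05 MPa
(1 N/mm^2 = 1 MPa)


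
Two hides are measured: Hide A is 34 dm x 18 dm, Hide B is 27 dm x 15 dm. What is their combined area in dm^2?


1017 dm^2

Hide A area = 34 x 18 = 612 dm^2
Hide B area = 27 x 15 = 405 dm^2
Total = 612 + 405 = 1017 dm^2


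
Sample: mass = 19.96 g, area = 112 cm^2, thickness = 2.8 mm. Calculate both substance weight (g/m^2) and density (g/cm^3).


Substance weight = 1782.1 g/m^2
Density = 0.636 g/cm^3

SW = 19.96 / 112 x 10000 = 1782.1 g/m^2
Volume = 112 x 2.8 / 10 = 31.36 cm^3
Density = 19.96 / 31.36 = 0.636 g/cm^3


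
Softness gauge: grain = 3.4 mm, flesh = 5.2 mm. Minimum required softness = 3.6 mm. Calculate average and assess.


Average softness = 4.30 mm
Meets requirement: Yes

Average = (3.4 + 5.2) / 2 = 4.30 mm
Minimum = 3.6 mm
Meets requirement: Yes


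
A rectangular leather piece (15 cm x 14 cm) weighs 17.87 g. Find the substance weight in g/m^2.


851.0 g/m^2


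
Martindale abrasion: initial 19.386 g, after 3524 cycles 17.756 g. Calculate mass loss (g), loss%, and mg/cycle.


Loss = 19.386 - 17.756 = 1.630 g
Loss% = 1.630 / 19.386 x 100 = 8.41%
Rate = 1.630 / 3524 x 1000 = 0.463 mg/cycle


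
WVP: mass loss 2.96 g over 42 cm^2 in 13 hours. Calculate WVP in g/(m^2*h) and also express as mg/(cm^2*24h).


WVP = 2.96 / (42 x 13) x 10000 = 54.21 g/(m^2*h)
Mass loss in mg = 2.96 x 1000 = 2960 mg
Per cm^2 per 24h in mg: 2960 x 24 / (42 x 13) = 71040 / 546 = 130.11 mg/(cm^2*24h)


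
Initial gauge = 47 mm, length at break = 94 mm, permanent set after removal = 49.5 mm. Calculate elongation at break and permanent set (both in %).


Elongation at break = 100.0%
Permanent set = 5.3%


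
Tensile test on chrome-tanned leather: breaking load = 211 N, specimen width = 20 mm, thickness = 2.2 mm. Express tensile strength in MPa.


4.80 MPa


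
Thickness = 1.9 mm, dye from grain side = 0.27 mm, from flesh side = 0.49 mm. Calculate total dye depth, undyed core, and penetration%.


Total dyed = 0.76 mm
Undyed core = 1.14 mm
Penetration = 40.0%


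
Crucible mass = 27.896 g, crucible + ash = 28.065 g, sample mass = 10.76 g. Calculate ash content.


Ash mass = 28.065 - 27.896 = 0.169 g
Ash% = 0.169 / 10.76 x 100 = 1.57%


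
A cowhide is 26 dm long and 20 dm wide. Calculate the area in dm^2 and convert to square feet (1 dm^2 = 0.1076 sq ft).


520 dm^2
55.95 sq ft


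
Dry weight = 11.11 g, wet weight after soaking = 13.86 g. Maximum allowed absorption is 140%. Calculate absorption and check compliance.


WA = (13.86 - 11.11) / 11.11 x 100 = 24.8%
Maximum allowed: 140%
Compliant: Yes


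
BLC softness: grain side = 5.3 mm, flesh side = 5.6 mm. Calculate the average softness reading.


Average = (5.3 + 5.6) / 2
Average = 5.45 mm


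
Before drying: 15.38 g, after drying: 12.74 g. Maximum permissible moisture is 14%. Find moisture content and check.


Moisture content = 17.2%
Acceptable: No

MC = (15.38 - 12.74) / 15.38 x 100 = 17.2%
Maximum: 14%
Acceptable: No


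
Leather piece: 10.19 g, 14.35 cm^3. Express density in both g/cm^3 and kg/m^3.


Density = 10.19 / 14.35 = 0.710 g/cm^3
Convert: 0.710 x 1000 = 710 kg/m^3


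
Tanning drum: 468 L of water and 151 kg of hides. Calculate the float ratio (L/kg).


3.1


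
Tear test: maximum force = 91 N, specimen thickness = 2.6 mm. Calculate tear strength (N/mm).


Tear strength = force / thickness
Tear = 91 / 2.6 = 35.0 N/mm


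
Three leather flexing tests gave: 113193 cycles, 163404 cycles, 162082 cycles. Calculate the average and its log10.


Average = 146226 cycles
log10 = 5.17

Average = (113193 + 163404 + 162082) / 3 = 146226 cycles
log10(146226) = 5.17


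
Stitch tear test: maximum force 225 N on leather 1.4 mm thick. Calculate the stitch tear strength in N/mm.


160.7 N/mm

Stitch tear strength = force / thickness
STS = 225 / 1.4 = 160.7 N/mm


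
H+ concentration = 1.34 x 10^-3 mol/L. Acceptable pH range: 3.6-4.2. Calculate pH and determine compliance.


pH = 2.87
Compliant: No


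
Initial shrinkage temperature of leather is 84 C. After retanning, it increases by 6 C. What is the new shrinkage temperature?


90 C


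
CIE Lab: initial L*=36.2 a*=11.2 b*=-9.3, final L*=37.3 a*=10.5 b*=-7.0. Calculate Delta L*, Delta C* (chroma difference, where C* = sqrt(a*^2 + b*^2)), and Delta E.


Delta L* = 1.1
Delta C* = -1.94
Delta E = 2.64


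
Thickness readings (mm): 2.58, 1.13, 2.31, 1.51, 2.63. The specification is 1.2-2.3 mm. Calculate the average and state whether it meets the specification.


Sum = 10.16
Average = 10.16 / 5 = 2.03 mm
Specification range: 1.2 to 2.3 mm
Within spec: Yes


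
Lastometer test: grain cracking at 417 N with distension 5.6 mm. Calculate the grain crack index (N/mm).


Grain crack index = force / distension
Index = 417 / 5.6 = 74.5 N/mm


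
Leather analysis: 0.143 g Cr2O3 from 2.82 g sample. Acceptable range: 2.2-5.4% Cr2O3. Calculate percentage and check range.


Cr2O3% = 0.143 / 2.82 x 100 = 5.07%
Acceptable range: 2.2 to 5.4%
Within range: Yes


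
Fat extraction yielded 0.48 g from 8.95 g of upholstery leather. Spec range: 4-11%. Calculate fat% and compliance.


Fat content = 5.4%
Compliant: Yes

Fat% = 0.48 / 8.95 x 100 = 5.4%
Spec range: 4-11%
Compliant: Yes


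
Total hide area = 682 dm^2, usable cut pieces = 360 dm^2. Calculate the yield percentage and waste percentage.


Yield = 360 / 682 x 100 = 52.8%
Waste = 682 - 360 = 322 dm^2
Waste% = 100 - 52.8 = 47.2%


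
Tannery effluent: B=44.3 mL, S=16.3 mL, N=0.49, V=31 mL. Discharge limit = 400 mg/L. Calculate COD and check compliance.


COD = (44.3 - 16.3) x 0.49 x 8000 / 31 = 3540.6 mg/L
Limit: 400 mg/L
Compliant: No


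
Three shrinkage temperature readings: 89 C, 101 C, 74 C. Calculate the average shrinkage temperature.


Average = (89 + 101 + 74) / 3
Average = 264 / 3 = 88.0 C


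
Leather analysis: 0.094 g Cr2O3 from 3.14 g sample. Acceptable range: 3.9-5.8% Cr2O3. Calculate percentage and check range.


Cr2O3% = 0.094 / 3.14 x 100 = 2.99%
Acceptable range: 3.9 to 5.8%
Within range: No


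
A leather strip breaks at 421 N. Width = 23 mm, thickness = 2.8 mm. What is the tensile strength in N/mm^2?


Cross-sectional area = 23 x 2.8 = 64.4 mm^2
Tensile strength = 421 / 64.4 = 6.54 N/mm^2


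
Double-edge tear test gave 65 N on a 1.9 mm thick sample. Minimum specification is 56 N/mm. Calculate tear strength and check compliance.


Tear strength = 65 / 1.9 = 34.2 N/mm
Required minimum = 56 N/mm
Compliant: No


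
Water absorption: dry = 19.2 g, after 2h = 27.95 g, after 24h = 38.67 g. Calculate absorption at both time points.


2h absorption = 45.6%
24h absorption = 101.4%


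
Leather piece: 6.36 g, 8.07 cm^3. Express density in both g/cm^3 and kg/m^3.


0.788 g/cm^3
788 kg/m^3


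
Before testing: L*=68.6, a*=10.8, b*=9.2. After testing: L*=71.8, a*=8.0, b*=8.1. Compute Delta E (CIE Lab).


dL = 71.8 - 68.6 = 3.2
da = 8.0 - 10.8 = -2.8
db = 8.1 - 9.2 = -1.1
dE = sqrt((3.2)^2 + (-2.8)^2 + (-1.1)^2) = 4.39


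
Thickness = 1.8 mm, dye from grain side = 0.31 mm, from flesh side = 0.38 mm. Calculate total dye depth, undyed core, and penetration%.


Total dyed = 0.69 mm
Undyed core = 1.11 mm
Penetration = 38.3%

Total dyed = 0.31 + 0.38 = 0.69 mm
Undyed core = 1.8 - 0.69 = 1.11 mm
Penetration = 0.69 / 1.8 x 100 = 38.3%


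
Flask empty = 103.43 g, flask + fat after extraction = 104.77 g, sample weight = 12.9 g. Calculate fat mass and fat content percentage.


Fat mass = 1.34 g
Fat content = 10.4%


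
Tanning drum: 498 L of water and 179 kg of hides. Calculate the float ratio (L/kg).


Float ratio = water / hide weight
Ratio = 498 / 179 = 2.8


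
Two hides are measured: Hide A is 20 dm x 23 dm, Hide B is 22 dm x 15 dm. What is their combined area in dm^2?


790 dm^2

Hide A area = 20 x 23 = 460 dm^2
Hide B area = 22 x 15 = 330 dm^2
Total = 460 + 330 = 790 dm^2


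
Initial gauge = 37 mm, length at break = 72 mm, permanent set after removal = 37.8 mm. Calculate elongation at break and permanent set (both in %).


Elongation at break = 94.6%
Permanent set = 2.2%

Elongation at break = (72 - 37) / 37 x 100 = 94.6%
Permanent set = (37.8 - 37) / 37 x 100 = 2.2%


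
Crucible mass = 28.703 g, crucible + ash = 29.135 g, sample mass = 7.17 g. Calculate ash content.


Ash mass = 29.135 - 28.703 = 0.432 g
Ash% = 0.432 / 7.17 x 100 = 6.03%


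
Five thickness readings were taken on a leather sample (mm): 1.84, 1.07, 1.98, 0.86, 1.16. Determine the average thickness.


1.38 mm


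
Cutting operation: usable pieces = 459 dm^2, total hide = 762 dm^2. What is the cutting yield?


Yield = usable / total x 100
Yield = 459 / 762 x 100 = 60.2%


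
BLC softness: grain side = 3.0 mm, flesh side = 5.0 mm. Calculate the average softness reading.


Average = (3.0 + 5.0) / 2
Average = 4.00 mm


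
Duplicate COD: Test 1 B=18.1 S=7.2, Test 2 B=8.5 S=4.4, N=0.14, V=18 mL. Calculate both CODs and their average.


COD1 = (18.1 - 7.2) x 0.14 x 8000 / 18 = 678.2 mg/L
COD2 = (8.5 - 4.4) x 0.14 x 8000 / 18 = 255.1 mg/L
Average = (678.2 + 255.1) / 2 = 466.7 mg/L


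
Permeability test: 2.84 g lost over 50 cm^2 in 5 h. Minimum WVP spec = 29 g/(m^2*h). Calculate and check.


WVP = 2.84 / (50 x 5) x 10000 = 113.60 g/(m^2*h)
Minimum: 29 g/(m^2*h)
Meets spec: Yes


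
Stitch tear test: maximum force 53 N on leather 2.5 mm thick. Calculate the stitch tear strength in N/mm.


Stitch tear strength = force / thickness
STS = 53 / 2.5 = 21.2 N/mm


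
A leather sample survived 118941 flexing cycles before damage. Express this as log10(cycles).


log10(118941) = 5.08


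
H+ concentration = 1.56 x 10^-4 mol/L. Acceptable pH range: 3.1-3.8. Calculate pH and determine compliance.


pH = 3.81
Compliant: No

pH = -log10(1.56 x 10^-4) = 3.81
Range: 3.1 to 3.8
Compliant: No
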